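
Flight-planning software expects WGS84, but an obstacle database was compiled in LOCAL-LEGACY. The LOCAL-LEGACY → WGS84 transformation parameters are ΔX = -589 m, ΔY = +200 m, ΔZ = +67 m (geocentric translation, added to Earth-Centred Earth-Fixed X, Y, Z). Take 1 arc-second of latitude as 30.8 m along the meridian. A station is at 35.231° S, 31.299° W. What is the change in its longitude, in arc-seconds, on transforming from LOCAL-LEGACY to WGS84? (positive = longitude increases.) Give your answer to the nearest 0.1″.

Δλ = -5.4″

sin φ = -0.576874, cos φ = 0.816833, sin λ = -0.519504, cos λ = 0.854468.
East component: ΔE = −sin λ·ΔX + cos λ·ΔY = −(-0.519504)(-589) + (0.854468)(200) = -135.09 m.
1° of latitude spans 3600 × 30.80 = 110880 m; at latitude φ, 1° of longitude spans that × cos φ = 90570.4 m, so Δλ = -135.09 / 90570.4 × 3600 = -5.370″.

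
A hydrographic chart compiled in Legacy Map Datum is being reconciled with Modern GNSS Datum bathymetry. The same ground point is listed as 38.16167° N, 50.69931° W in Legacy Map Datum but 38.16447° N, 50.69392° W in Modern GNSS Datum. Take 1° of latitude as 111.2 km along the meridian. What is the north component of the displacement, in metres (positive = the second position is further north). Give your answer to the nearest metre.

Δφ = 38.16447° − 38.16167° = +0.00280°; Δλ = -50.69392° − -50.69931° = +0.00539°.
ΔN = Δφ × 111200 = 311.4 m; ΔE = Δλ × 111200 × cos(38.16167°) = +0.00539 × 111200 × 0.786270 = 471.3 m.

ΔN = 311 m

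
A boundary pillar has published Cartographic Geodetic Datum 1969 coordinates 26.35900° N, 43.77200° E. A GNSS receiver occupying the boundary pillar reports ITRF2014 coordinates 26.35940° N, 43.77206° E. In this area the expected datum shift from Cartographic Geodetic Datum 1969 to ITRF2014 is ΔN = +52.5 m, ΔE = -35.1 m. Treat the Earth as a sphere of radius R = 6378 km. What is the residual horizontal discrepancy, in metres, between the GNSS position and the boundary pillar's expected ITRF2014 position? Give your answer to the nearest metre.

42 m

Observed coordinate differences: Δφ = +0.00040°, Δλ = +0.00006°.
Converting to metres (1° lat = 111317 m, cos φ = 0.896030): observed ΔN = 44.5 m, observed ΔE = 6.0 m.
Subtracting the expected shift leaves a residual of 44.5 − (52.5) = -8.0 m north and 6.0 − (-35.1) = 41.1 m east.
Residual distance = √((-8.0)² + 41.1²) = 41.9 m.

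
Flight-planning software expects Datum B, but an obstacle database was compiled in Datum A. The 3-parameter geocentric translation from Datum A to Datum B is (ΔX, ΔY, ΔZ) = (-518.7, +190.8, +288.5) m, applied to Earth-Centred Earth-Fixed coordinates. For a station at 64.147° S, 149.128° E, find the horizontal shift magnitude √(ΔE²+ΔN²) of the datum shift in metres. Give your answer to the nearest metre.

At φ = -64.147°, λ = 149.128°: sin φ = -0.899916, cos φ = 0.436064, sin λ = 0.513122, cos λ = -0.858316.
ΔE = −sin λ·ΔX + cos λ·ΔY = −(0.513122)·(-518.7) + (-0.858316)·(190.8) = 102.39 m.
ΔN = −sin φ cos λ·ΔX − sin φ sin λ·ΔY + cos φ·ΔZ = −(-0.899916)(-0.858316)(-518.7) − (-0.899916)(0.513122)(190.8) + (0.436064)(288.5) = 614.56 m.
Horizontal magnitude = √(ΔE² + ΔN²) = √(102.39² + 614.56²) = 623.03 m.

623 m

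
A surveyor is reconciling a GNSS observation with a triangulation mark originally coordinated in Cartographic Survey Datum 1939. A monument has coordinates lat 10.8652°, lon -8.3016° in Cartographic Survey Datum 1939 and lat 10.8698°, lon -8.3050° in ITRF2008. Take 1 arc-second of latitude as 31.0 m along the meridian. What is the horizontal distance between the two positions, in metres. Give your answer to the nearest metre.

Δφ = 10.8698° − 10.8652° = +0.0046°; Δλ = -8.3050° − -8.3016° = -0.0034°.
1° of latitude = 3600 × 31.00 = 111600 m.
ΔN = Δφ × 111600 = 513.4 m; ΔE = Δλ × 111600 × cos(10.8652°) = -0.0034 × 111600 × 0.982073 = -372.6 m.
Distance = √(ΔE² + ΔN²) = √((-372.6)² + 513.4²) = 634.3 m.

634 m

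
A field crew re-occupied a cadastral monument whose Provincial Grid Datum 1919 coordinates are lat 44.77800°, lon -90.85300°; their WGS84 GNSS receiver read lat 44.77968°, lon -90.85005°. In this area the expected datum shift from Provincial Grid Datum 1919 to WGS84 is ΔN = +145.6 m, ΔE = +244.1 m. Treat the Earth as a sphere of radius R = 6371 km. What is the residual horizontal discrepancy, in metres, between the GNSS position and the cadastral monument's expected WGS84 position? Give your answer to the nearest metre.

Observed coordinate differences: Δφ = +0.00168°, Δλ = +0.00295°.
Converting to metres (1° lat = 111195 m, cos φ = 0.709841): observed ΔN = 186.8 m, observed ΔE = 232.8 m.
Subtracting the expected shift leaves a residual of 186.8 − (145.6) = 41.2 m north and 232.8 − (244.1) = -11.3 m east.
Residual distance = √(41.2² + (-11.3)²) = 42.7 m.

43 m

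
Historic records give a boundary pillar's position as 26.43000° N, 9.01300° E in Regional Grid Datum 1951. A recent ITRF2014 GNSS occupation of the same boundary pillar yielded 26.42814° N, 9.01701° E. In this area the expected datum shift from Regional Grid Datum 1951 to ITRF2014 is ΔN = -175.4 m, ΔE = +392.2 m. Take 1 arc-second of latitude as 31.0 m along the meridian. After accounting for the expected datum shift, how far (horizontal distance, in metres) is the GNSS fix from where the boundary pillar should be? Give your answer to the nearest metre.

Observed coordinate differences: Δφ = -0.00186°, Δλ = +0.00401°.
Converting to metres (1° lat = 111600 m, cos φ = 0.895479): observed ΔN = -207.6 m, observed ΔE = 400.7 m.
Subtracting the expected shift leaves a residual of -207.6 − (-175.4) = -32.2 m north and 400.7 − (392.2) = 8.5 m east.
Residual distance = √((-32.2)² + 8.5²) = 33.3 m.

33 m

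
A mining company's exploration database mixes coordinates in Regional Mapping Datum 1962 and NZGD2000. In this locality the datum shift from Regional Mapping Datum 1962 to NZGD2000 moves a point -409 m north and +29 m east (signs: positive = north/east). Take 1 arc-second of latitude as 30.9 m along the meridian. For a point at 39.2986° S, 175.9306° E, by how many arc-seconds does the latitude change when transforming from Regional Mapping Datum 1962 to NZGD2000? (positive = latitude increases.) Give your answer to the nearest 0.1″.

Δφ = -13.2″

1″ of latitude = 30.90 m, so Δφ = -409.0 / 30.90 = -13.236″.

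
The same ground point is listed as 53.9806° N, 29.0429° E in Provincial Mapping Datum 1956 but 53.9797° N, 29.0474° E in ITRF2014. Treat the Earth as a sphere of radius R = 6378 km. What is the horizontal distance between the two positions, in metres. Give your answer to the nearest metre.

311 m

Δφ = 53.9797° − 53.9806° = -0.0009°; Δλ = 29.0474° − 29.0429° = +0.0045°.
1° along a meridian = πR/180 = 111317 m.
ΔN = Δφ × 111317 = -100.2 m; ΔE = Δλ × 111317 × cos(53.9806°) = +0.0045 × 111317 × 0.588059 = 294.6 m.
Distance = √(ΔE² + ΔN²) = √(294.6² + (-100.2)²) = 311.1 m.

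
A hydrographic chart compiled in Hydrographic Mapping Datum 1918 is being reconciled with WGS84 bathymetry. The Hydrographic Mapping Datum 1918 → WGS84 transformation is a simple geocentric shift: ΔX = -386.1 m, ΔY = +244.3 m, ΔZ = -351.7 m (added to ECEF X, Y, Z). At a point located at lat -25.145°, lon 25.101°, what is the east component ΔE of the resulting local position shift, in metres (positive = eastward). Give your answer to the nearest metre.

ΔE = 385 m

At φ = -25.145°, λ = 25.101°: sin φ = -0.424911, cos φ = 0.905235, sin λ = 0.424215, cos λ = 0.905561.
ΔE = −sin λ·ΔX + cos λ·ΔY = −(0.424215)·(-386.1) + (0.905561)·(244.3) = 385.02 m.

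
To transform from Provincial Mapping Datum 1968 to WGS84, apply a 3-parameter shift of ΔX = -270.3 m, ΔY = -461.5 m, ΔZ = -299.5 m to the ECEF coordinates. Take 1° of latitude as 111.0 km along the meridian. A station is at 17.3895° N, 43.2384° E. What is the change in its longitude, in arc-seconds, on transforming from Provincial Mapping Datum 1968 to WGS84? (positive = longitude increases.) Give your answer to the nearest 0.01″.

sin φ = 0.298866, cos φ = 0.954295, sin λ = 0.685036, cos λ = 0.728510.
East component: ΔE = −sin λ·ΔX + cos λ·ΔY = −(0.685036)(-270.3) + (0.728510)(-461.5) = -151.04 m.
1° of latitude spans 111000 m; at latitude φ, 1° of longitude spans that × cos φ = 105926.8 m, so Δλ = -151.04 / 105926.8 × 3600 = -5.133″.

Δλ = -5.13″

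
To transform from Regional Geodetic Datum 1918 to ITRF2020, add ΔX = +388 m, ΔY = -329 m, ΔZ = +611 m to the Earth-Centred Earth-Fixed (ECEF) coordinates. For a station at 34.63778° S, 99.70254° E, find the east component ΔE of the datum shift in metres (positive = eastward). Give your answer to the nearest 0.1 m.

At φ = -34.63778°, λ = 99.70254°: sin φ = -0.568386, cos φ = 0.822762, sin λ = 0.985696, cos λ = -0.168533.
ΔE = −sin λ·ΔX + cos λ·ΔY = −(0.985696)·(388) + (-0.168533)·(-329) = -327.00 m.

ΔE = -327.0 m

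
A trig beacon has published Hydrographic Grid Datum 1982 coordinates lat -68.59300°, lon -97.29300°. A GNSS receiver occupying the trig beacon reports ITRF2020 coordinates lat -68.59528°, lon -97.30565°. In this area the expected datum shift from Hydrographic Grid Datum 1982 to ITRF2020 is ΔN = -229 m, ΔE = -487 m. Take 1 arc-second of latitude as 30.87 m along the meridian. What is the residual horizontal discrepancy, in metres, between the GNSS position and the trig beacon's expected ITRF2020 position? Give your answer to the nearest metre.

36 m

Observed coordinate differences: Δφ = -0.00228°, Δλ = -0.01265°.
Converting to metres (1° lat = 111132 m, cos φ = 0.364991): observed ΔN = -253.4 m, observed ΔE = -513.1 m.
Subtracting the expected shift leaves a residual of -253.4 − (-229) = -24.4 m north and -513.1 − (-487) = -26.1 m east.
Residual distance = √((-24.4)² + (-26.1)²) = 35.7 m.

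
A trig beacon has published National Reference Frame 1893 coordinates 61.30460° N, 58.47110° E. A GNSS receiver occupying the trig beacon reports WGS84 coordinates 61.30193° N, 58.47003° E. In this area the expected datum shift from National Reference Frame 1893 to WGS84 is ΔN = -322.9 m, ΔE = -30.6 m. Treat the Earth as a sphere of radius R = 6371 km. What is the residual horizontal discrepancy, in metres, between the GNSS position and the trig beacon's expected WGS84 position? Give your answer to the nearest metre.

Observed coordinate differences: Δφ = -0.00267°, Δλ = -0.00107°.
Converting to metres (1° lat = 111195 m, cos φ = 0.480153): observed ΔN = -296.9 m, observed ΔE = -57.1 m.
Subtracting the expected shift leaves a residual of -296.9 − (-322.9) = 26.0 m north and -57.1 − (-30.6) = -26.5 m east.
Residual distance = √(26.0² + (-26.5)²) = 37.2 m.

37 m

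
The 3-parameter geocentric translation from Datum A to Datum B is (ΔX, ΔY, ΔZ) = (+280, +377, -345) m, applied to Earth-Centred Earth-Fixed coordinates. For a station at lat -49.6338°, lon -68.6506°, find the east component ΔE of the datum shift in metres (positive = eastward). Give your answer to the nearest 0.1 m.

The local east axis at (φ, λ) is (−sin λ, cos λ, 0), so ΔE = −sin(-68.6506°)·280 + cos(-68.6506°)·377 = 398.03 m.

ΔE = 398.0 m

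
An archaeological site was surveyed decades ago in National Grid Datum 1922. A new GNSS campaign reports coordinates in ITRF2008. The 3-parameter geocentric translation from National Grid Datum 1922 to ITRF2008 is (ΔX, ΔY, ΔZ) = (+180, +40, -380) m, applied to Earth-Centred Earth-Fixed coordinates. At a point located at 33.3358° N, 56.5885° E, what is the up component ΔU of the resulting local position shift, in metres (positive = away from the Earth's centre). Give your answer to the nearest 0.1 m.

At φ = 33.3358°, λ = 56.5885°: sin φ = 0.549545, cos φ = 0.835464, sin λ = 0.834737, cos λ = 0.550648.
ΔU = cos φ cos λ·ΔX + cos φ sin λ·ΔY + sin φ·ΔZ = (0.835464)(0.550648)(180) + (0.835464)(0.834737)(40) + (0.549545)(-380) = -98.12 m.

ΔU = -98.1 m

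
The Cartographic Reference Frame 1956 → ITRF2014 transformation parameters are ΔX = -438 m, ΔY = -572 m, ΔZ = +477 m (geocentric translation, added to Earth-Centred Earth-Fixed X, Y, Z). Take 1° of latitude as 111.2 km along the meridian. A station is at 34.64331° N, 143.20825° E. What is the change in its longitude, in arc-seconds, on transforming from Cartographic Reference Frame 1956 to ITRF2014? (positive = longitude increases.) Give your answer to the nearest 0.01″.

sin φ = 0.568466, cos φ = 0.822707, sin λ = 0.598908, cos λ = -0.800818.
East component: ΔE = −sin λ·ΔX + cos λ·ΔY = −(0.598908)(-438) + (-0.800818)(-572) = 720.39 m.
1° of latitude spans 111200 m; at latitude φ, 1° of longitude spans that × cos φ = 91485.0 m, so Δλ = 720.39 / 91485.0 × 3600 = 28.348″.

Δλ = 28.35″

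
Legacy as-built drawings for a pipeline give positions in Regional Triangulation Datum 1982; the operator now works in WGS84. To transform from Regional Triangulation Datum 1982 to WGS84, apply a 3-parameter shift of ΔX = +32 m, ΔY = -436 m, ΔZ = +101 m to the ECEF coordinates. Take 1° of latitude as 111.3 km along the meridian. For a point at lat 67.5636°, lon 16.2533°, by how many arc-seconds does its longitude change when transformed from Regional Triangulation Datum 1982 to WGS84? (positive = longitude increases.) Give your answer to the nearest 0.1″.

Δλ = -36.2″

sin φ = 0.924304, cos φ = 0.381658, sin λ = 0.279884, cos λ = 0.960034.
East component: ΔE = −sin λ·ΔX + cos λ·ΔY = −(0.279884)(32) + (0.960034)(-436) = -427.53 m.
1° of latitude spans 111300 m; at latitude φ, 1° of longitude spans that × cos φ = 42478.5 m, so Δλ = -427.53 / 42478.5 × 3600 = -36.233″.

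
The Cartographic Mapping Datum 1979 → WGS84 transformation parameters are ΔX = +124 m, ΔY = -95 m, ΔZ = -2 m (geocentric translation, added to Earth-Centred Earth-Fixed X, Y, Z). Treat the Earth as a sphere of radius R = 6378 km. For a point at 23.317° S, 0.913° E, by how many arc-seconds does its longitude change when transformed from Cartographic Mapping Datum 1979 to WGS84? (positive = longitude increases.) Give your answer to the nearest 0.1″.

Δλ = -3.4″

sin φ = -0.395818, cos φ = 0.918329, sin λ = 0.015934, cos λ = 0.999873.
East component: ΔE = −sin λ·ΔX + cos λ·ΔY = −(0.015934)(124) + (0.999873)(-95) = -96.96 m.
1° of latitude spans πR/180 = 111317 m; at latitude φ, 1° of longitude spans that × cos φ = 102225.7 m, so Δλ = -96.96 / 102225.7 × 3600 = -3.415″.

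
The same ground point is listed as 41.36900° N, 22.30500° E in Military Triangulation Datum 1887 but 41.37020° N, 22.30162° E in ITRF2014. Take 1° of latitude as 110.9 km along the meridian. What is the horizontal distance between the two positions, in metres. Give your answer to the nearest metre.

311 m

Δφ = 41.37020° − 41.36900° = +0.00120°; Δλ = 22.30162° − 22.30500° = -0.00338°.
ΔN = Δφ × 110900 = 133.1 m; ΔE = Δλ × 110900 × cos(41.36900°) = -0.00338 × 110900 × 0.750469 = -281.3 m.
Distance = √(ΔE² + ΔN²) = √((-281.3)² + 133.1²) = 311.2 m.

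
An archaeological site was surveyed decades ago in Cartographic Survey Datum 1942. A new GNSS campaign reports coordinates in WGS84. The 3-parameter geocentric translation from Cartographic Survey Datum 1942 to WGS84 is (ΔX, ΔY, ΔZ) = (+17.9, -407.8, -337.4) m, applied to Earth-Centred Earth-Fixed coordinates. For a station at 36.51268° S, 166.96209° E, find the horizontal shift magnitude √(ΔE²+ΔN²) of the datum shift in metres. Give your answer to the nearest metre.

At φ = -36.51268°, λ = 166.96209°: sin φ = -0.595001, cos φ = 0.803725, sin λ = 0.225596, cos λ = -0.974221.
ΔE = −sin λ·ΔX + cos λ·ΔY = −(0.225596)·(17.9) + (-0.974221)·(-407.8) = 393.25 m.
ΔN = −sin φ cos λ·ΔX − sin φ sin λ·ΔY + cos φ·ΔZ = −(-0.595001)(-0.974221)(17.9) − (-0.595001)(0.225596)(-407.8) + (0.803725)(-337.4) = -336.29 m.
Horizontal magnitude = √(ΔE² + ΔN²) = √(393.25² + (-336.29)²) = 517.43 m.

517 m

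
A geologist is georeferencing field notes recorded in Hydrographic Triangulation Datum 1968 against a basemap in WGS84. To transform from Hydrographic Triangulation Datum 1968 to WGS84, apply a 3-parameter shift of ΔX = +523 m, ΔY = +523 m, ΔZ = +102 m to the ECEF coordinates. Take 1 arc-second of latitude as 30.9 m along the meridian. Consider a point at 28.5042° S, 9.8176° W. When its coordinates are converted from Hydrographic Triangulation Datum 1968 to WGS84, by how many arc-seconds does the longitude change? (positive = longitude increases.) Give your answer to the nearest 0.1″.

Δλ = 22.3″

sin φ = -0.477223, cos φ = 0.878782, sin λ = -0.170512, cos λ = 0.985356.
East component: ΔE = −sin λ·ΔX + cos λ·ΔY = −(-0.170512)(523) + (0.985356)(523) = 604.52 m.
1° of latitude spans 3600 × 30.90 = 111240 m; at latitude φ, 1° of longitude spans that × cos φ = 97755.7 m, so Δλ = 604.52 / 97755.7 × 3600 = 22.262″.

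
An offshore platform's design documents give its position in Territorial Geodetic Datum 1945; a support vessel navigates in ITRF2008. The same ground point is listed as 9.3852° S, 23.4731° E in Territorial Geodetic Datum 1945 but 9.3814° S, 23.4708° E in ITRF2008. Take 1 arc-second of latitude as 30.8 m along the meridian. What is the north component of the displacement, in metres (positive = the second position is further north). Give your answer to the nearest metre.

ΔN = 421 m

Δφ = -9.3814° − -9.3852° = +0.0038°; Δλ = 23.4708° − 23.4731° = -0.0023°.
1° of latitude = 3600 × 30.80 = 110880 m.
ΔN = Δφ × 110880 = 421.3 m; ΔE = Δλ × 110880 × cos(-9.3852°) = -0.0023 × 110880 × 0.986614 = -251.6 m.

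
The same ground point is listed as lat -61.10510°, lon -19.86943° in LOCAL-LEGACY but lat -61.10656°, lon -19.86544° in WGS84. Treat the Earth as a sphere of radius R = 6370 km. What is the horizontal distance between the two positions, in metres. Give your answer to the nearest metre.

269 m

Δφ = -61.10656° − -61.10510° = -0.00146°; Δλ = -19.86544° − -19.86943° = +0.00399°.
1° along a meridian = πR/180 = 111177 m.
ΔN = Δφ × 111177 = -162.3 m; ΔE = Δλ × 111177 × cos(-61.10510°) = +0.00399 × 111177 × 0.483204 = 214.3 m.
Distance = √(ΔE² + ΔN²) = √(214.3² + (-162.3)²) = 268.9 m.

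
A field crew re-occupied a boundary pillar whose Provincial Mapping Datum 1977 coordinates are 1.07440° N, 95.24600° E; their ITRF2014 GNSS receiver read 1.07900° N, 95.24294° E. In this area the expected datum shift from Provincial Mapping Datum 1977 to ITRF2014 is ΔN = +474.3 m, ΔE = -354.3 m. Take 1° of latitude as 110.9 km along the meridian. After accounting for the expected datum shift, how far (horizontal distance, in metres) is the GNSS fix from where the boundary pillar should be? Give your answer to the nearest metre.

39 m

Observed coordinate differences: Δφ = +0.00460°, Δλ = -0.00306°.
Converting to metres (1° lat = 110900 m, cos φ = 0.999824): observed ΔN = 510.1 m, observed ΔE = -339.3 m.
Subtracting the expected shift leaves a residual of 510.1 − (474.3) = 35.8 m north and -339.3 − (-354.3) = 15.0 m east.
Residual distance = √(35.8² + 15.0²) = 38.9 m.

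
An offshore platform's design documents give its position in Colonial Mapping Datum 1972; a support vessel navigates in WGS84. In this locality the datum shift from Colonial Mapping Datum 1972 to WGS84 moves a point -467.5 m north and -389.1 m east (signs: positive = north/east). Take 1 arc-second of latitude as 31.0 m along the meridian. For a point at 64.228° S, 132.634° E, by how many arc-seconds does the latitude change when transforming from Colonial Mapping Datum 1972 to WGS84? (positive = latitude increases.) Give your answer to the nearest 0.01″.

Δφ = -15.08″

1″ of latitude = 31.00 m, so Δφ = -467.5 / 31.00 = -15.081″.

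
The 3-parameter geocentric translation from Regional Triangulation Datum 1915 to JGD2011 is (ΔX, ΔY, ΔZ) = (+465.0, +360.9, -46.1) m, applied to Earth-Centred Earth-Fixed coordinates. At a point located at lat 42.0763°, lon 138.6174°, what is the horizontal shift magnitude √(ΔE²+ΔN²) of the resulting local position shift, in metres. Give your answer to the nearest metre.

At φ = 42.0763°, λ = 138.6174°: sin φ = 0.670120, cos φ = 0.742253, sin λ = 0.661084, cos λ = -0.750312.
ΔE = −sin λ·ΔX + cos λ·ΔY = −(0.661084)·(465.0) + (-0.750312)·(360.9) = -578.19 m.
ΔN = −sin φ cos λ·ΔX − sin φ sin λ·ΔY + cos φ·ΔZ = −(0.670120)(-0.750312)(465.0) − (0.670120)(0.661084)(360.9) + (0.742253)(-46.1) = 39.70 m.
Horizontal magnitude = √(ΔE² + ΔN²) = √((-578.19)² + 39.70²) = 579.55 m.

580 m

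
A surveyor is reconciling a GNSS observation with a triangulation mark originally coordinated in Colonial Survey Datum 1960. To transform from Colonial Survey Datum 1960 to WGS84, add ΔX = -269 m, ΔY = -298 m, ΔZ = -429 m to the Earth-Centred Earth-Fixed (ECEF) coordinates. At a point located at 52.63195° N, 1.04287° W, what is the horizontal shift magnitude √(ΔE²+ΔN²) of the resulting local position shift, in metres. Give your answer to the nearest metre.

307 m

The local east axis at (φ, λ) is (−sin λ, cos λ, 0), so ΔE = −sin(-1.04287°)·(-269) + cos(-1.04287°)·(-298) = -302.85 m.
The local north axis is (−sin φ cos λ, −sin φ sin λ, cos φ), giving ΔN = 213.753 − 4.311 − 260.374 = -50.93 m.
Horizontal magnitude = √(ΔE² + ΔN²) = √((-302.85)² + (-50.93)²) = 307.10 m.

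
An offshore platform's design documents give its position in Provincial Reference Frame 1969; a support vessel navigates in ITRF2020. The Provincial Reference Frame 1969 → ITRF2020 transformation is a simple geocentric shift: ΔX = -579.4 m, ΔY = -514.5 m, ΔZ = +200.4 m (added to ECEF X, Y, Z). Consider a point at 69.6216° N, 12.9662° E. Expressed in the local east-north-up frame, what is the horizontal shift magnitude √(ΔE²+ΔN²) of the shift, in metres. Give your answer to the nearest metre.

The local east axis at (φ, λ) is (−sin λ, cos λ, 0), so ΔE = −sin(12.9662°)·(-579.4) + cos(12.9662°)·(-514.5) = -371.38 m.
The local north axis is (−sin φ cos λ, −sin φ sin λ, cos φ), giving ΔN = 529.289 + 108.216 + 69.783 = 707.29 m.
Horizontal magnitude = √(ΔE² + ΔN²) = √((-371.38)² + 707.29²) = 798.86 m.

799 m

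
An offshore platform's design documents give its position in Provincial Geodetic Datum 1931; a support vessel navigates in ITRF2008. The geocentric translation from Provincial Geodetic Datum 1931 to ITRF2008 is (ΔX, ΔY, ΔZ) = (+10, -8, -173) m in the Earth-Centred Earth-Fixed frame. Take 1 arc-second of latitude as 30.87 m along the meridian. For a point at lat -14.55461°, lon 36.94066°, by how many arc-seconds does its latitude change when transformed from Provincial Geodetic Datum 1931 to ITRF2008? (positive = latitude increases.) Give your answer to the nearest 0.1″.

sin φ = -0.251303, cos φ = 0.967909, sin λ = 0.600988, cos λ = 0.799258.
North component: ΔN = −sin φ cos λ·ΔX − sin φ sin λ·ΔY + cos φ·ΔZ = −(-0.251303)(0.799258)(10) − (-0.251303)(0.600988)(-8) + (0.967909)(-173) = -166.65 m.
1° of latitude spans 3600 × 30.87 = 111132 m, so Δφ = -166.65 / 111132 × 3600 = -5.398″.

Δφ = -5.4″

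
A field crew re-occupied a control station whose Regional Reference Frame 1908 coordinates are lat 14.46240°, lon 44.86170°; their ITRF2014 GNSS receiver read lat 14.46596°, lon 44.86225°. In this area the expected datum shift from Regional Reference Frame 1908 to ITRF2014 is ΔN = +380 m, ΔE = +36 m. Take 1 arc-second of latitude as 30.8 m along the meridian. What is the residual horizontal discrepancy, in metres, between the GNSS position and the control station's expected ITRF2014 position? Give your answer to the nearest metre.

Observed coordinate differences: Δφ = +0.00356°, Δλ = +0.00055°.
Converting to metres (1° lat = 110880 m, cos φ = 0.968312): observed ΔN = 394.7 m, observed ΔE = 59.1 m.
Subtracting the expected shift leaves a residual of 394.7 − (380) = 14.7 m north and 59.1 − (36) = 23.1 m east.
Residual distance = √(14.7² + 23.1²) = 27.4 m.

27 m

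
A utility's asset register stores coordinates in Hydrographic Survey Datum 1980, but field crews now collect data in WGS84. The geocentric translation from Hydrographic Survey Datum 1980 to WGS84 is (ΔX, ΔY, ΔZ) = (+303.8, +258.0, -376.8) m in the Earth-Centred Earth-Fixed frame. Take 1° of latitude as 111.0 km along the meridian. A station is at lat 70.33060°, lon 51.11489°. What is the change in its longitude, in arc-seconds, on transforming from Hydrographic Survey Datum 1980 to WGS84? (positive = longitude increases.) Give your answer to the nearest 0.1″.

Δλ = -7.2″

sin φ = 0.941650, cos φ = 0.336592, sin λ = 0.778406, cos λ = 0.627761.
East component: ΔE = −sin λ·ΔX + cos λ·ΔY = −(0.778406)(303.8) + (0.627761)(258.0) = -74.52 m.
1° of latitude spans 111000 m; at latitude φ, 1° of longitude spans that × cos φ = 37361.8 m, so Δλ = -74.52 / 37361.8 × 3600 = -7.180″.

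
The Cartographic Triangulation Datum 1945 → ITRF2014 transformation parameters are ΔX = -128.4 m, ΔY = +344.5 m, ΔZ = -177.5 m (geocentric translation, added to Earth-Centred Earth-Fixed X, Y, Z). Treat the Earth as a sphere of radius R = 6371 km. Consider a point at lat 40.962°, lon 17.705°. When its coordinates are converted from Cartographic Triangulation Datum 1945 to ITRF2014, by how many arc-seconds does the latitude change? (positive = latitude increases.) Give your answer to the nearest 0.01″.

Δφ = -3.97″

sin φ = 0.655558, cos φ = 0.755145, sin λ = 0.304116, cos λ = 0.952635.
North component: ΔN = −sin φ cos λ·ΔX − sin φ sin λ·ΔY + cos φ·ΔZ = −(0.655558)(0.952635)(-128.4) − (0.655558)(0.304116)(344.5) + (0.755145)(-177.5) = -122.53 m.
1° of latitude spans πR/180 = 111195 m, so Δφ = -122.53 / 111195 × 3600 = -3.967″.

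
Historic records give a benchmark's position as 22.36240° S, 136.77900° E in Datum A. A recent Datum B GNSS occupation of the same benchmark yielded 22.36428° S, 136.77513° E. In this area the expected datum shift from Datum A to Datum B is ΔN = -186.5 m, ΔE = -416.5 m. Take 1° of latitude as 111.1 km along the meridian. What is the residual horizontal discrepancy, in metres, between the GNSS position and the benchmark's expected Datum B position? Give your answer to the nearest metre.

29 m

Observed coordinate differences: Δφ = -0.00188°, Δλ = -0.00387°.
Converting to metres (1° lat = 111100 m, cos φ = 0.924796): observed ΔN = -208.9 m, observed ΔE = -397.6 m.
Subtracting the expected shift leaves a residual of -208.9 − (-186.5) = -22.4 m north and -397.6 − (-416.5) = 18.9 m east.
Residual distance = √((-22.4)² + 18.9²) = 29.3 m.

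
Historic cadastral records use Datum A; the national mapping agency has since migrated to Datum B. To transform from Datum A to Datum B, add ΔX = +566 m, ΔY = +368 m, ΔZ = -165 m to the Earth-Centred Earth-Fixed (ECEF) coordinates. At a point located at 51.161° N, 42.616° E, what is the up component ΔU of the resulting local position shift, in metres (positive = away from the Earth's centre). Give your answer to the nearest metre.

ΔU = 289 m

At φ = 51.161°, λ = 42.616°: sin φ = 0.778911, cos φ = 0.627134, sin λ = 0.677082, cos λ = 0.735908.
ΔU = cos φ cos λ·ΔX + cos φ sin λ·ΔY + sin φ·ΔZ = (0.627134)(0.735908)(566) + (0.627134)(0.677082)(368) + (0.778911)(-165) = 288.96 m.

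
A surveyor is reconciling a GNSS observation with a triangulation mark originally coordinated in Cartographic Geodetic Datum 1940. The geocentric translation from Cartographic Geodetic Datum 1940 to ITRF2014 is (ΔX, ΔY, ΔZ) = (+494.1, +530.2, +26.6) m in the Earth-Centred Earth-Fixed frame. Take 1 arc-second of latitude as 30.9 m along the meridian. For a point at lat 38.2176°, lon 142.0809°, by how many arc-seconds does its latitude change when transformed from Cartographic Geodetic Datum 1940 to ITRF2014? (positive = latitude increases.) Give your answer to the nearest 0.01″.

Δφ = 1.96″

sin φ = 0.618650, cos φ = 0.785667, sin λ = 0.614548, cos λ = -0.788879.
North component: ΔN = −sin φ cos λ·ΔX − sin φ sin λ·ΔY + cos φ·ΔZ = −(0.618650)(-0.788879)(494.1) − (0.618650)(0.614548)(530.2) + (0.785667)(26.6) = 60.46 m.
1° of latitude spans 3600 × 30.90 = 111240 m, so Δφ = 60.46 / 111240 × 3600 = 1.957″.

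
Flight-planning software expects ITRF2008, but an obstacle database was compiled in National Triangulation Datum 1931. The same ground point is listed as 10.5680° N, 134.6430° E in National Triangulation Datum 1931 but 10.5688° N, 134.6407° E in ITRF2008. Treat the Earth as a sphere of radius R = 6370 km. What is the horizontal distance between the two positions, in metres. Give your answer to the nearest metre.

267 m

Δφ = 10.5688° − 10.5680° = +0.0008°; Δλ = 134.6407° − 134.6430° = -0.0023°.
1° along a meridian = πR/180 = 111177 m.
ΔN = Δφ × 111177 = 88.9 m; ΔE = Δλ × 111177 × cos(10.5680°) = -0.0023 × 111177 × 0.983038 = -251.4 m.
Distance = √(ΔE² + ΔN²) = √((-251.4)² + 88.9²) = 266.6 m.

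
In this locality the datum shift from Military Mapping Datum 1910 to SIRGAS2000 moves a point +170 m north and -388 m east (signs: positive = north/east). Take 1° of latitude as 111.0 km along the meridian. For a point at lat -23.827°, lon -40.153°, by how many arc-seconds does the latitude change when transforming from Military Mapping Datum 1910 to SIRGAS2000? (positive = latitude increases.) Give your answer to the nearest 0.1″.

1° of latitude = 111.0 km, so Δφ = 170.0 / 111000 = 0.0015315° = 5.514″.

Δφ = 5.5″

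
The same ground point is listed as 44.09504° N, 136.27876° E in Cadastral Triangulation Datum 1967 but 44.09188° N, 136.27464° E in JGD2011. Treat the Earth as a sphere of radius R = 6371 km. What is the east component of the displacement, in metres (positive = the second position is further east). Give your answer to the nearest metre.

ΔE = -329 m

Δφ = 44.09188° − 44.09504° = -0.00316°; Δλ = 136.27464° − 136.27876° = -0.00412°.
1° along a meridian = πR/180 = 111195 m.
ΔN = Δφ × 111195 = -351.4 m; ΔE = Δλ × 111195 × cos(44.09504°) = -0.00412 × 111195 × 0.718187 = -329.0 m.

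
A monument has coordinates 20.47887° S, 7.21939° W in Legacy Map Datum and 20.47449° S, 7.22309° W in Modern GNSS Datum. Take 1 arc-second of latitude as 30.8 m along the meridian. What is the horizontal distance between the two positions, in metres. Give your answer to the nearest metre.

Δφ = -20.47449° − -20.47887° = +0.00438°; Δλ = -7.22309° − -7.21939° = -0.00370°.
1° of latitude = 3600 × 30.80 = 110880 m.
ΔN = Δφ × 110880 = 485.7 m; ΔE = Δλ × 110880 × cos(-20.47887°) = -0.00370 × 110880 × 0.936801 = -384.3 m.
Distance = √(ΔE² + ΔN²) = √((-384.3)² + 485.7²) = 619.3 m.

619 m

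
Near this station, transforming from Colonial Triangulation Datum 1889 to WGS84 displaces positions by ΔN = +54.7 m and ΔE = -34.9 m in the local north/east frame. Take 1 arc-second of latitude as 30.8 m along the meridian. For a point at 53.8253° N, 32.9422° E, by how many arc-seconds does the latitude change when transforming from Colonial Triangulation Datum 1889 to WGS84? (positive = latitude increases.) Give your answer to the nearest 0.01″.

1″ of latitude = 30.80 m, so Δφ = 54.7 / 30.80 = 1.776″.

Δφ = 1.78″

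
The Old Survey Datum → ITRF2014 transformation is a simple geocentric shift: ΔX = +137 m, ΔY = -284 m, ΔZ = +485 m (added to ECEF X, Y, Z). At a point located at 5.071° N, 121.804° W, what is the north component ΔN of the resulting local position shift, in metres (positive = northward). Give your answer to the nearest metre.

The local north axis is (−sin φ cos λ, −sin φ sin λ, cos φ), giving ΔN = 6.382 − 21.334 + 483.102 = 468.15 m.

ΔN = 468 m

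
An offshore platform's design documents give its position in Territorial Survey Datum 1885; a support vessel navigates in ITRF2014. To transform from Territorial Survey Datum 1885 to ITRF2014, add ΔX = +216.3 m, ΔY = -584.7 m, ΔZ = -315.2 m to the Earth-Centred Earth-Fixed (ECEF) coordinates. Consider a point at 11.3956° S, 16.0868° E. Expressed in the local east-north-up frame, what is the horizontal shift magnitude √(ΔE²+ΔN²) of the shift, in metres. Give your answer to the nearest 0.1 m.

690.3 m

At φ = -11.3956°, λ = 16.0868°: sin φ = -0.197582, cos φ = 0.980286, sin λ = 0.277093, cos λ = 0.960843.
ΔE = −sin λ·ΔX + cos λ·ΔY = −(0.277093)·(216.3) + (0.960843)·(-584.7) = -621.74 m.
ΔN = −sin φ cos λ·ΔX − sin φ sin λ·ΔY + cos φ·ΔZ = −(-0.197582)(0.960843)(216.3) − (-0.197582)(0.277093)(-584.7) + (0.980286)(-315.2) = -299.93 m.
Horizontal magnitude = √(ΔE² + ΔN²) = √((-621.74)² + (-299.93)²) = 690.31 m.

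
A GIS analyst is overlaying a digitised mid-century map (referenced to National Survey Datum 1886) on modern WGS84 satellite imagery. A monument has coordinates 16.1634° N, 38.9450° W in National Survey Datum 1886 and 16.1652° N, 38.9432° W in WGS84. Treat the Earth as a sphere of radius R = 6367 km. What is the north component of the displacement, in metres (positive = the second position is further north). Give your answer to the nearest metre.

ΔN = 200 m

Δφ = 16.1652° − 16.1634° = +0.0018°; Δλ = -38.9432° − -38.9450° = +0.0018°.
1° along a meridian = πR/180 = 111125 m.
ΔN = Δφ × 111125 = 200.0 m; ΔE = Δλ × 111125 × cos(16.1634°) = +0.0018 × 111125 × 0.960472 = 192.1 m.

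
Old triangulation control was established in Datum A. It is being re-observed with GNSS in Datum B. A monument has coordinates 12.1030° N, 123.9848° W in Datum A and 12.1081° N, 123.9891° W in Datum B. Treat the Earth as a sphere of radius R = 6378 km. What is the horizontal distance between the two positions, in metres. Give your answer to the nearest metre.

Δφ = 12.1081° − 12.1030° = +0.0051°; Δλ = -123.9891° − -123.9848° = -0.0043°.
1° along a meridian = πR/180 = 111317 m.
ΔN = Δφ × 111317 = 567.7 m; ΔE = Δλ × 111317 × cos(12.1030°) = -0.0043 × 111317 × 0.977772 = -468.0 m.
Distance = √(ΔE² + ΔN²) = √((-468.0)² + 567.7²) = 735.8 m.

736 m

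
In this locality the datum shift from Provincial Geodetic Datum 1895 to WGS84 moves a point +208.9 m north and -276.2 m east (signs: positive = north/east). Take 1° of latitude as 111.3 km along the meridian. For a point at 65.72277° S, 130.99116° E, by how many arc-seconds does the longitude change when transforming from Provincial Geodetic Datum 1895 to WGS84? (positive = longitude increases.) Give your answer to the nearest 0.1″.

Δλ = -21.7″

At latitude -65.72277°, cos φ = 0.411152.
1° of longitude at this latitude = 111.3 × cos φ = 45.76 km, so Δλ = -276.2 / 45761.2 = -0.0060357° = -21.728″.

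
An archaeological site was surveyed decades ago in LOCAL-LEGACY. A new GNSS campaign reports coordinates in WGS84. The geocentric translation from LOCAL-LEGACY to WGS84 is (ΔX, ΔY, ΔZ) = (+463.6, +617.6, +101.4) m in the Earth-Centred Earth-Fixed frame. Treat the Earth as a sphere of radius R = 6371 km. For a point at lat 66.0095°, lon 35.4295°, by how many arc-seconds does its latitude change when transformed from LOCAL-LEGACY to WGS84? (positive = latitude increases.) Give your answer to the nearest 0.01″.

Δφ = -20.43″

sin φ = 0.913613, cos φ = 0.406585, sin λ = 0.579701, cos λ = 0.814829.
North component: ΔN = −sin φ cos λ·ΔX − sin φ sin λ·ΔY + cos φ·ΔZ = −(0.913613)(0.814829)(463.6) − (0.913613)(0.579701)(617.6) + (0.406585)(101.4) = -630.99 m.
1° of latitude spans πR/180 = 111195 m, so Δφ = -630.99 / 111195 × 3600 = -20.429″.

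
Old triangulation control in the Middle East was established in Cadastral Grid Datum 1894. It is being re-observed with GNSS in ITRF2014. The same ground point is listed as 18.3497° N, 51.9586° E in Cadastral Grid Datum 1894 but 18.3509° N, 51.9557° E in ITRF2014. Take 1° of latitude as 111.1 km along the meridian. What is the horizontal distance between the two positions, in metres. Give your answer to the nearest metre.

334 m

Δφ = 18.3509° − 18.3497° = +0.0012°; Δλ = 51.9557° − 51.9586° = -0.0029°.
ΔN = Δφ × 111100 = 133.3 m; ΔE = Δλ × 111100 × cos(18.3497°) = -0.0029 × 111100 × 0.949153 = -305.8 m.
Distance = √(ΔE² + ΔN²) = √((-305.8)² + 133.3²) = 333.6 m.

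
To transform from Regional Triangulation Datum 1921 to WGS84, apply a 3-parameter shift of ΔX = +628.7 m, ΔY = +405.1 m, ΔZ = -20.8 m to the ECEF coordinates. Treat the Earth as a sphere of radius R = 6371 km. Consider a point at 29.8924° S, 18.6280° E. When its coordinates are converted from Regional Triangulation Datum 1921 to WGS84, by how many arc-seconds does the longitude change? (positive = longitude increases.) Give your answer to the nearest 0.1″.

sin φ = -0.498373, cos φ = 0.866963, sin λ = 0.319422, cos λ = 0.947612.
East component: ΔE = −sin λ·ΔX + cos λ·ΔY = −(0.319422)(628.7) + (0.947612)(405.1) = 183.06 m.
1° of latitude spans πR/180 = 111195 m; at latitude φ, 1° of longitude spans that × cos φ = 96401.9 m, so Δλ = 183.06 / 96401.9 × 3600 = 6.836″.

Δλ = 6.8″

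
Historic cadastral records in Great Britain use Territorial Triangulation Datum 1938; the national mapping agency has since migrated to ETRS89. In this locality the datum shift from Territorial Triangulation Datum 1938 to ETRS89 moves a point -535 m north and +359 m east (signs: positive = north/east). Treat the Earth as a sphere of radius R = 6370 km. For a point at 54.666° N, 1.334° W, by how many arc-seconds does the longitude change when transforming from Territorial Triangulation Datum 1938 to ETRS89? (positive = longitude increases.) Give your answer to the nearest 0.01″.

Δλ = 20.10″

At latitude 54.666°, cos φ = 0.578342.
One radian of longitude at latitude φ spans R cos φ, so Δλ = ΔE / (R cos φ) = 359.0 / (6370000 × 0.578342) = 9.7447e-05 rad = 20.100″.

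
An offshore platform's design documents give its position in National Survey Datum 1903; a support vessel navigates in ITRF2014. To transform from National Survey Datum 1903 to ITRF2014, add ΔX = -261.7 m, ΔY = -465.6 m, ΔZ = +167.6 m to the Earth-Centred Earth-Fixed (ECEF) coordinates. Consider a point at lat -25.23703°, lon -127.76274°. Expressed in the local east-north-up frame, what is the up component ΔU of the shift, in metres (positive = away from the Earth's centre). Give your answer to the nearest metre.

ΔU = 406 m

At φ = -25.23703°, λ = -127.76274°: sin φ = -0.426364, cos φ = 0.904552, sin λ = -0.790553, cos λ = -0.612393.
ΔU = cos φ cos λ·ΔX + cos φ sin λ·ΔY + sin φ·ΔZ = (0.904552)(-0.612393)(-261.7) + (0.904552)(-0.790553)(-465.6) + (-0.426364)(167.6) = 406.46 m.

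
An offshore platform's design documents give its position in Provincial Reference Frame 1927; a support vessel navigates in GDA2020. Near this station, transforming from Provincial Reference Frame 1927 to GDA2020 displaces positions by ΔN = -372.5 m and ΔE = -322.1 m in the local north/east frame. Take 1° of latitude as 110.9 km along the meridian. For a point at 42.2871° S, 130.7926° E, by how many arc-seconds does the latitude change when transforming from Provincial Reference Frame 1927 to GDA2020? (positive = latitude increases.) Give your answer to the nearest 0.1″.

1° of latitude = 110.9 km, so Δφ = -372.5 / 110900 = -0.0033589° = -12.092″.

Δφ = -12.1″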